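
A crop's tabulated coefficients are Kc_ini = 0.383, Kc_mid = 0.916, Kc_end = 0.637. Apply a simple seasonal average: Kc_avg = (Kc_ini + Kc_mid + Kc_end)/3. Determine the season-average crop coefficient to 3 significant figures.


Kc_avg = (0.383 + 0.916 + 0.637)/3 = 0.645
Therefore the season-average crop coefficient = 0.645.


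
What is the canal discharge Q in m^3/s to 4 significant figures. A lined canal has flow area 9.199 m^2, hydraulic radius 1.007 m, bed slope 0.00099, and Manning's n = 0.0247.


Approach: apply Manning's equation, Q = (1/n)*A*R^(2/3)*S^(1/2).
Q = (1/0.0247) * 9.199 * 1.007^(2/3) * 0.00099^(1/2) = 11.77 m^3/s
Therefore the canal discharge Q = 11.77 m^3/s.


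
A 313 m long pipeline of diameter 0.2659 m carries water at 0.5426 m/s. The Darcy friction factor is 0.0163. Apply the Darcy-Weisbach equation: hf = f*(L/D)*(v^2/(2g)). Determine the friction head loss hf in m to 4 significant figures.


hf = 0.0163 * (313/0.2659) * (0.5426^2 / (2*9.81))
hf = 0.2879 m
Therefore the friction head loss hf = 0.2879 m.


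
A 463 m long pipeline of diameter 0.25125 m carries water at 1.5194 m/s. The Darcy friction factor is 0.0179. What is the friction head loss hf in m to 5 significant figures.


Approach: apply the Darcy-Weisbach equation, hf = f*(L/D)*(v^2/(2g)).
hf = 0.0179 * (463/0.25125) * (1.5194^2 / (2*9.81))
hf = 3.8813 m
Therefore the friction head loss hf = 3.8813 m.


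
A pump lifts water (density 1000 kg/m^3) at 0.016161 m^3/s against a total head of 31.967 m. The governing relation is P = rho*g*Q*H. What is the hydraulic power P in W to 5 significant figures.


P = 1000 * 9.81 * 0.016161 * 31.967 = 5068.0 W
Therefore the hydraulic power P = 5068.0 W.


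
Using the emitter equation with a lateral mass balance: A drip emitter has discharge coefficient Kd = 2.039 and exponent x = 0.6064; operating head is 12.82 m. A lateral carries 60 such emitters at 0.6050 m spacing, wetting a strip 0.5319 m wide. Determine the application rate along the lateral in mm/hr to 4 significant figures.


Approach: apply the emitter equation with a lateral mass balance, q = Kd*h^x; Q = n*q; rate = Q/(n*spacing*width).
Step 1 — single emitter flow (q = Kd*h^x):
  q = 2.039 * 12.82^0.6064 = 9.57724 L/hr
Step 2 — total lateral flow: Q = 60 * 9.57724 = 574.635 L/hr
Step 3 — wetted area: A = 60 * 0.6050 * 0.5319 = 19.3080 m^2
Step 4 — application rate: Q/A = 574.635/19.3080 = 29.76 mm/hr
Therefore the application rate along the lateral = 29.76 mm/hr.


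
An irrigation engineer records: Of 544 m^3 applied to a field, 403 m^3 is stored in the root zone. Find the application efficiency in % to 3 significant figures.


Approach: apply the application efficiency ratio, Ea = (stored/applied)*100.
Ea = (403/544)*100 = 74.1 %
Therefore the application efficiency = 74.1 %.


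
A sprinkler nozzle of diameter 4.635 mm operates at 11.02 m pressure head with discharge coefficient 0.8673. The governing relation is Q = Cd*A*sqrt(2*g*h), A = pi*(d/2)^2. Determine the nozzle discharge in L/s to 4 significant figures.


A = pi*(4.635e-3/2)^2 = 1.68729e-05 m^2
Q = 0.8673 * 1.68729e-05 * sqrt(2*9.81*11.02) * 1000 = 0.2152 L/s
Therefore the nozzle discharge = 0.2152 L/s.


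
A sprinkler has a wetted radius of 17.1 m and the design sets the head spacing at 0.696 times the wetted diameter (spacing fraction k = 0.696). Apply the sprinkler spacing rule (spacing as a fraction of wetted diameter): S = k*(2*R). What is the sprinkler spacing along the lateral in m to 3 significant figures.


S = 0.696 * (2 * 17.1) = 23.8 m
Therefore the sprinkler spacing along the lateral = 23.8 m.


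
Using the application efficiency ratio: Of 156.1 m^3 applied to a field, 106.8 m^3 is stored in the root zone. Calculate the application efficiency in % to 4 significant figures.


Approach: apply the application efficiency ratio, Ea = (stored/applied)*100.
Ea = (106.8/156.1)*100 = 68.42 %
Therefore the application efficiency = 68.42 %.


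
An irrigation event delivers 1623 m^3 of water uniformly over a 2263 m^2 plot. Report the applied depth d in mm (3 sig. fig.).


Approach: apply depth from volume over area, d = (V/A)*1000.
d = (1623 / 2263) * 1000 = 717 mm
Therefore the applied depth d = 717 mm.


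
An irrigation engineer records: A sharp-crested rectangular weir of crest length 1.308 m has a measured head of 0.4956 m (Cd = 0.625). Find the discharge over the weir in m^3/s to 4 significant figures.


Approach: apply the rectangular weir equation, Q = (2/3)*Cd*L*sqrt(2g)*H^1.5.
Q = (2/3)*0.625*1.308*sqrt(2*9.81)*0.4956^1.5 = 0.8423 m^3/s
Therefore the discharge over the weir = 0.8423 m^3/s.


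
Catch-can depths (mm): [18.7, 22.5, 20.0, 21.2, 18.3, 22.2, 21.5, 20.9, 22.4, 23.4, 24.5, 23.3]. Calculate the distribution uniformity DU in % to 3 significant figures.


Approach: apply the low-quarter distribution uniformity, DU = (mean of lowest quarter of readings / overall mean)*100.
sorted lowest 3 of 12: [18.3, 18.7, 20.0] -> mean = 19.000 mm
overall mean = 21.575 mm
DU = (19.000/21.575)*100 = 88.1 %
Therefore the distribution uniformity DU = 88.1 %.


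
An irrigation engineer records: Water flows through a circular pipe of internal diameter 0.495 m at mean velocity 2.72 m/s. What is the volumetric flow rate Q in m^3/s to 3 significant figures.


Approach: apply the continuity equation for pipe flow, Q = A * v with A = pi*(D/2)^2.
A = pi*(0.495/2)^2 = 0.19244 m^2
Q = 0.19244 * 2.72 = 0.523 m^3/s
Therefore the volumetric flow rate Q = 0.523 m^3/s.


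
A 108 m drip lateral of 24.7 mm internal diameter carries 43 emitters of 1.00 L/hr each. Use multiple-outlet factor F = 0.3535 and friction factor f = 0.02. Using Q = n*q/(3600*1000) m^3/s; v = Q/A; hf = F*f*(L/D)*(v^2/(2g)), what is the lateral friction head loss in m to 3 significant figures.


Q = 43*1.00/(3600*1000) = 1.1944e-05 m^3/s
A = pi*(24.7e-3/2)^2 = 4.7916e-04 m^2, so v = Q/A = 0.024928 m/s
hf = 0.3535*0.02*(108/0.0247)*(0.024928^2/(2*9.81)) = 0.000979 m
Therefore the lateral friction head loss = 0.000979 m.


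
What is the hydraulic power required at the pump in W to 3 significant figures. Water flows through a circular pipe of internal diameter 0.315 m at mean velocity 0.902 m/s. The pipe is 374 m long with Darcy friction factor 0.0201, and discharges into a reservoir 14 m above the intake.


Approach: apply continuity + Darcy-Weisbach + hydraulic power, Q = A*v; hf = f*(L/D)*(v^2/(2g)); H = static + hf; P = rho*g*Q*H.
Step 1 — flow rate (continuity, Q = A*v):
  A = pi*(0.315/2)^2 = 0.077931 m^2
  Q = 0.077931 * 0.902 = 0.070294 m^3/s
Step 2 — friction head loss (Darcy-Weisbach):
  hf = 0.0201 * (374/0.315) * (0.902^2 / (2*9.81))
  hf = 0.98963 m
Step 3 — total head: H = 14 + 0.98963 = 14.990 m
Step 4 — hydraulic power (P = rho*g*Q*H):
  P = 1000 * 9.81 * 0.070294 * 14.990 = 10300 W
Therefore the hydraulic power required at the pump = 10300 W.


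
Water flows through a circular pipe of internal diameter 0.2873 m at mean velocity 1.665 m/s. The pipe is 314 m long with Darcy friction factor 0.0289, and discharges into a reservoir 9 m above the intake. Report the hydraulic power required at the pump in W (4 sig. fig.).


Approach: apply continuity + Darcy-Weisbach + hydraulic power, Q = A*v; hf = f*(L/D)*(v^2/(2g)); H = static + hf; P = rho*g*Q*H.
Step 1 — flow rate (continuity, Q = A*v):
  A = pi*(0.2873/2)^2 = 0.0648278 m^2
  Q = 0.0648278 * 1.665 = 0.107938 m^3/s
Step 2 — friction head loss (Darcy-Weisbach):
  hf = 0.0289 * (314/0.2873) * (1.665^2 / (2*9.81))
  hf = 4.46294 m
Step 3 — total head: H = 9 + 4.46294 = 13.4629 m
Step 4 — hydraulic power (P = rho*g*Q*H):
  P = 1000 * 9.81 * 0.107938 * 13.4629 = 14260 W
Therefore the hydraulic power required at the pump = 14260 W.


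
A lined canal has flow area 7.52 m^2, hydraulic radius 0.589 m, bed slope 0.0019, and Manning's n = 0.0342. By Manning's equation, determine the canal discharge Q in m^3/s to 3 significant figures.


Approach: apply Manning's equation, Q = (1/n)*A*R^(2/3)*S^(1/2).
Q = (1/0.0342) * 7.52 * 0.589^(2/3) * 0.0019^(1/2) = 6.73 m^3/s
Therefore the canal discharge Q = 6.73 m^3/s.


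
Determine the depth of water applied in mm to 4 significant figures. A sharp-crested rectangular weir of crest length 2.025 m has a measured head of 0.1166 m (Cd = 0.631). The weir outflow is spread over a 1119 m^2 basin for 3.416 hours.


Approach: apply the rectangular weir equation with a volume-to-depth conversion, Q = (2/3)*Cd*L*sqrt(2g)*H^1.5; d = Q*t/A * 1000.
Step 1 — weir discharge:
  Q = (2/3)*0.631*2.025*sqrt(2*9.81)*0.1166^1.5 = 0.150231 m^3/s
Step 2 — volume: V = 0.150231 * 3.416*3600 = 1847.48 m^3
Step 3 — depth: d = V/A * 1000 = 1847.48/1119 * 1000 = 1651 mm
Therefore the depth of water applied = 1651 mm.


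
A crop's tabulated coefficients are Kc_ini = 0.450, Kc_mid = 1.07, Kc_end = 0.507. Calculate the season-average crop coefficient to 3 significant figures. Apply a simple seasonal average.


Approach: apply a simple seasonal average, Kc_avg = (Kc_ini + Kc_mid + Kc_end)/3.
Kc_avg = (0.450 + 1.07 + 0.507)/3 = 0.676
Therefore the season-average crop coefficient = 0.676.


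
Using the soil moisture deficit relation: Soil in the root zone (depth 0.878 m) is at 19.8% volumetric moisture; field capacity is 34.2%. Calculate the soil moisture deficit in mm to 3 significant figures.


Approach: apply the soil moisture deficit relation, SMD = (FC - theta)/100 * depth * 1000.
SMD = (34.2 - 19.8)/100 * 0.878 * 1000 = 126 mm
Therefore the soil moisture deficit = 126 mm.


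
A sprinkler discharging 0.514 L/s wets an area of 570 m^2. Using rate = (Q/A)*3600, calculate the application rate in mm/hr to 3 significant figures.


rate = (0.514 / 570) * 3600 = 3.25 mm/hr
Therefore the application rate = 3.25 mm/hr.


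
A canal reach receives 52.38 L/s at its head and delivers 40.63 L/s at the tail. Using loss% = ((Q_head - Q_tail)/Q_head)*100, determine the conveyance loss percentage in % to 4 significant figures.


loss = ((52.38 - 40.63)/52.38)*100 = 22.43 %
Therefore the conveyance loss percentage = 22.43 %.


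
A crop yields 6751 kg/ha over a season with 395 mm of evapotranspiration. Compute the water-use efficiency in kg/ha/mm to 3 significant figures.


Approach: apply the water-use efficiency ratio, WUE = yield/ET.
WUE = 6751 / 395 = 17.1 kg/ha/mm
Therefore the water-use efficiency = 17.1 kg/ha/mm.


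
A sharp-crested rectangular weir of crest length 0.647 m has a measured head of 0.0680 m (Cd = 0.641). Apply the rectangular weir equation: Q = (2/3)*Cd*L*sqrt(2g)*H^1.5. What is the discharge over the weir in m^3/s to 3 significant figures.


Q = (2/3)*0.641*0.647*sqrt(2*9.81)*0.0680^1.5 = 0.0217 m^3/s
Therefore the discharge over the weir = 0.0217 m^3/s.


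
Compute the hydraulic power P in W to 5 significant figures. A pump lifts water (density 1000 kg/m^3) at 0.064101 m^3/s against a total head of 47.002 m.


Approach: apply the hydraulic power relation, P = rho*g*Q*H.
P = 1000 * 9.81 * 0.064101 * 47.002 = 29556 W
Therefore the hydraulic power P = 29556 W.


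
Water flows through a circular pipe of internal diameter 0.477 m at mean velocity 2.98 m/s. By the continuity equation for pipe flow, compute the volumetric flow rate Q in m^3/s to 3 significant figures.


Approach: apply the continuity equation for pipe flow, Q = A * v with A = pi*(D/2)^2.
A = pi*(0.477/2)^2 = 0.17870 m^2
Q = 0.17870 * 2.98 = 0.533 m^3/s
Therefore the volumetric flow rate Q = 0.533 m^3/s.


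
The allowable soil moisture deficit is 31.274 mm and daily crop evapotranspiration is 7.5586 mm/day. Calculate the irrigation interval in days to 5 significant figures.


Approach: apply the irrigation interval relation, interval = SMD / ETc.
interval = 31.274 / 7.5586 = 4.1375 days
Therefore the irrigation interval = 4.1375 days.


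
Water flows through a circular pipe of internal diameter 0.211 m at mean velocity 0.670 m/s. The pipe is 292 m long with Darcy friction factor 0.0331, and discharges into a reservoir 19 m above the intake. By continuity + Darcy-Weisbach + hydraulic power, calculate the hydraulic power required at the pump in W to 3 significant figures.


Approach: apply continuity + Darcy-Weisbach + hydraulic power, Q = A*v; hf = f*(L/D)*(v^2/(2g)); H = static + hf; P = rho*g*Q*H.
Step 1 — flow rate (continuity, Q = A*v):
  A = pi*(0.211/2)^2 = 0.034967 m^2
  Q = 0.034967 * 0.670 = 0.023428 m^3/s
Step 2 — friction head loss (Darcy-Weisbach):
  hf = 0.0331 * (292/0.211) * (0.670^2 / (2*9.81))
  hf = 1.0480 m
Step 3 — total head: H = 19 + 1.0480 = 20.048 m
Step 4 — hydraulic power (P = rho*g*Q*H):
  P = 1000 * 9.81 * 0.023428 * 20.048 = 4610 W
Therefore the hydraulic power required at the pump = 4610 W.


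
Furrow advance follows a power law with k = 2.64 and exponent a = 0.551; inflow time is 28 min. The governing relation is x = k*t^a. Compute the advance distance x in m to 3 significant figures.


x = 2.64 * 28^0.551 = 16.6 m
Therefore the advance distance x = 16.6 m.


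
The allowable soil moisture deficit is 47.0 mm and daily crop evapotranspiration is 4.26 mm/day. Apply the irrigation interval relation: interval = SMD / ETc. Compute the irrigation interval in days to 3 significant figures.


interval = 47.0 / 4.26 = 11.0 days
Therefore the irrigation interval = 11.0 days.


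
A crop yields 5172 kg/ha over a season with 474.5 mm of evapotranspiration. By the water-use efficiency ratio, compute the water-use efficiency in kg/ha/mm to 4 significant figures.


Approach: apply the water-use efficiency ratio, WUE = yield/ET.
WUE = 5172 / 474.5 = 10.90 kg/ha/mm
Therefore the water-use efficiency = 10.90 kg/ha/mm.


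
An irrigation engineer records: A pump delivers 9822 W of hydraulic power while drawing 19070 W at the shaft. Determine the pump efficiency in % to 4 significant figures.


Approach: apply the efficiency ratio, eta = (P_out/P_in)*100.
eta = (9822 / 19070) * 100 = 51.50 %
Therefore the pump efficiency = 51.50 %.


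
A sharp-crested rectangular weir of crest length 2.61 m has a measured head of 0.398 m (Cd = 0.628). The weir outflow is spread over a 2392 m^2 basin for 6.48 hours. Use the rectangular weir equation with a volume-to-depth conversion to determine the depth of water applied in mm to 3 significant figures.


Approach: apply the rectangular weir equation with a volume-to-depth conversion, Q = (2/3)*Cd*L*sqrt(2g)*H^1.5; d = Q*t/A * 1000.
Step 1 — weir discharge:
  Q = (2/3)*0.628*2.61*sqrt(2*9.81)*0.398^1.5 = 1.2153 m^3/s
Step 2 — volume: V = 1.2153 * 6.48*3600 = 28350 m^3
Step 3 — depth: d = V/A * 1000 = 28350/2392 * 1000 = 11900 mm
Therefore the depth of water applied = 11900 mm.


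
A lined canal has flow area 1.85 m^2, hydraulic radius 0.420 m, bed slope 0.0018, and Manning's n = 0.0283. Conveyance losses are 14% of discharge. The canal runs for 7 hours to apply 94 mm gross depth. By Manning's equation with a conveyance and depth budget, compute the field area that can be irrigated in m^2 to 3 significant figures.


Approach: apply Manning's equation with a conveyance and depth budget, Q = (1/n)*A*R^(2/3)*S^(1/2); Q_field = Q*(1-loss); Area = Q_field*t/(d/1000).
Step 1 — canal discharge (Manning's equation):
  Q = (1/0.0283) * 1.85 * 0.420^(2/3) * 0.0018^(1/2) = 1.5554 m^3/s
Step 2 — delivered flow: Q_field = 1.5554*(1 - 14/100) = 1.3377 m^3/s
Step 3 — volume delivered: V = 1.3377 * 7*3600 = 33710 m^3
Step 4 — area served: A = V / (depth/1000) = 33710 / 0.094 = 359000 m^2
Therefore the field area that can be irrigated = 359000 m^2.


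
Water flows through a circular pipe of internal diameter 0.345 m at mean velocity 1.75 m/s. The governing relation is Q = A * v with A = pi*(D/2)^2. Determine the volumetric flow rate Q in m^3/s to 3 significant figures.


A = pi*(0.345/2)^2 = 0.093482 m^2
Q = 0.093482 * 1.75 = 0.164 m^3/s
Therefore the volumetric flow rate Q = 0.164 m^3/s.


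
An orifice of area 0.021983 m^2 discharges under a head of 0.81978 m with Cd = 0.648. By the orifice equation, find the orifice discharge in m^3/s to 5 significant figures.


Approach: apply the orifice equation, Q = Cd*A*sqrt(2*g*h).
Q = 0.648 * 0.021983 * sqrt(2*9.81*0.81978) = 0.057129 m^3/s
Therefore the orifice discharge = 0.057129 m^3/s.


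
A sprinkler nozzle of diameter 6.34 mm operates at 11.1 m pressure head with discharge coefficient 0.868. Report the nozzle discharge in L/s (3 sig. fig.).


Approach: apply the orifice equation, Q = Cd*A*sqrt(2*g*h), A = pi*(d/2)^2.
A = pi*(6.34e-3/2)^2 = 3.1570e-05 m^2
Q = 0.868 * 3.1570e-05 * sqrt(2*9.81*11.1) * 1000 = 0.404 L/s
Therefore the nozzle discharge = 0.404 L/s.


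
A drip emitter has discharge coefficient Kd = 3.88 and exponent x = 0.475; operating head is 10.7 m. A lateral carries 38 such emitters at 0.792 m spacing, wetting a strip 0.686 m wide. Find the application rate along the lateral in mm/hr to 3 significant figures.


Approach: apply the emitter equation with a lateral mass balance, q = Kd*h^x; Q = n*q; rate = Q/(n*spacing*width).
Step 1 — single emitter flow (q = Kd*h^x):
  q = 3.88 * 10.7^0.475 = 11.962 L/hr
Step 2 — total lateral flow: Q = 38 * 11.962 = 454.54 L/hr
Step 3 — wetted area: A = 38 * 0.792 * 0.686 = 20.646 m^2
Step 4 — application rate: Q/A = 454.54/20.646 = 22.0 mm/hr
Therefore the application rate along the lateral = 22.0 mm/hr.


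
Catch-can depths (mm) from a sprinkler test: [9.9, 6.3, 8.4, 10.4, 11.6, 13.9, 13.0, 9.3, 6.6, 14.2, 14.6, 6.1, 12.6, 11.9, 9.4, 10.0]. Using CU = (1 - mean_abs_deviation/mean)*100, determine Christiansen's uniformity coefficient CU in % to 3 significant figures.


mean = 10.512 mm
mean |d_i - mean| = 2.2766 mm
CU = (1 - 2.2766/10.512)*100 = 78.3 %
Therefore Christiansen's uniformity coefficient CU = 78.3 %.


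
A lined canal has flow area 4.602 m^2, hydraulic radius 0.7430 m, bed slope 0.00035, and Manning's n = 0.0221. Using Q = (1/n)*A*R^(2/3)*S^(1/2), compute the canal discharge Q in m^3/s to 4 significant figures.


Q = (1/0.0221) * 4.602 * 0.7430^(2/3) * 0.00035^(1/2) = 3.196 m^3/s
Therefore the canal discharge Q = 3.196 m^3/s.


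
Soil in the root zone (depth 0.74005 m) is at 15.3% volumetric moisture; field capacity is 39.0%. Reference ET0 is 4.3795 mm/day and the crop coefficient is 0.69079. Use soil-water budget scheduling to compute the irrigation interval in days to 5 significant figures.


Approach: apply soil-water budget scheduling, SMD = (FC-theta)/100*depth*1000; ETc = ET0*Kc; interval = SMD/ETc.
Step 1 — soil moisture deficit:
  SMD = (39.0 - 15.3)/100 * 0.74005 * 1000 = 175.3918 mm
Step 2 — daily crop ET (ETc = ET0*Kc):
  ETc = 4.3795 * 0.69079 = 3.025315 mm/day
Step 3 — irrigation interval (SMD/ETc):
  interval = 175.3918 / 3.025315 = 57.975 days
Therefore the irrigation interval = 57.975 days.


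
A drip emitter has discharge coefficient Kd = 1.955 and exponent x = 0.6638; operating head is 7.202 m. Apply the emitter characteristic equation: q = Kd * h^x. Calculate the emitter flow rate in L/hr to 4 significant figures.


q = 1.955 * 7.202^0.6638 = 7.250 L/hr
Therefore the emitter flow rate = 7.250 L/hr.


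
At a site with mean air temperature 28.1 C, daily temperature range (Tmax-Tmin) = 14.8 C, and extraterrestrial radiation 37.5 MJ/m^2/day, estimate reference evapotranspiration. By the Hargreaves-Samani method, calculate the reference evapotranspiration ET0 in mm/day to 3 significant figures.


Approach: apply the Hargreaves-Samani method, ET0 = 0.0023*(Tmean+17.8)*sqrt(Tmax-Tmin)*0.408*Ra.
ET0 = 0.0023*(28.1+17.8)*sqrt(14.8)*0.408*37.5 = 6.21 mm/day
Therefore the reference evapotranspiration ET0 = 6.21 mm/day.


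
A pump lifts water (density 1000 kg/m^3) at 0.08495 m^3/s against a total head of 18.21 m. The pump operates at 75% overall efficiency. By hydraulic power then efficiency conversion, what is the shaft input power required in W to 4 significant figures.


Approach: apply hydraulic power then efficiency conversion, P = rho*g*Q*H; P_in = P/eta.
Step 1 — hydraulic power (P = rho*g*Q*H):
  P = 1000 * 9.81 * 0.08495 * 18.21 = 15175.5 W
Step 2 — input power: P_in = P/eta = 15175.5 / 0.75 = 20230 W
Therefore the shaft input power required = 20230 W.


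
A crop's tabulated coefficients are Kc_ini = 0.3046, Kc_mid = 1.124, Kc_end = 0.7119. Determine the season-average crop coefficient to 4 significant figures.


Approach: apply a simple seasonal average, Kc_avg = (Kc_ini + Kc_mid + Kc_end)/3.
Kc_avg = (0.3046 + 1.124 + 0.7119)/3 = 0.7135
Therefore the season-average crop coefficient = 0.7135.


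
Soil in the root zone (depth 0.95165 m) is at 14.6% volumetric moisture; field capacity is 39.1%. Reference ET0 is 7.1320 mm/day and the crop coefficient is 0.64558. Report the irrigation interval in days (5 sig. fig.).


Approach: apply soil-water budget scheduling, SMD = (FC-theta)/100*depth*1000; ETc = ET0*Kc; interval = SMD/ETc.
Step 1 — soil moisture deficit:
  SMD = (39.1 - 14.6)/100 * 0.95165 * 1000 = 233.1543 mm
Step 2 — daily crop ET (ETc = ET0*Kc):
  ETc = 7.1320 * 0.64558 = 4.604277 mm/day
Step 3 — irrigation interval (SMD/ETc):
  interval = 233.1543 / 4.604277 = 50.639 days
Therefore the irrigation interval = 50.639 days.


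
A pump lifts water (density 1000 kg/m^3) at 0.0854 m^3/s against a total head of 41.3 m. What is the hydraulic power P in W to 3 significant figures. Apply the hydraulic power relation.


Approach: apply the hydraulic power relation, P = rho*g*Q*H.
P = 1000 * 9.81 * 0.0854 * 41.3 = 34600 W
Therefore the hydraulic power P = 34600 W.


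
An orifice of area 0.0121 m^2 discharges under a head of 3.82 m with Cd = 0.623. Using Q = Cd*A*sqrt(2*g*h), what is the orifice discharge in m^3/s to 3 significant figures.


Q = 0.623 * 0.0121 * sqrt(2*9.81*3.82) = 0.0653 m^3/s
Therefore the orifice discharge = 0.0653 m^3/s.


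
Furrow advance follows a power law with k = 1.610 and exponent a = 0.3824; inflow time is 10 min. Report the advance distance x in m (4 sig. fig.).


Approach: apply the power-law advance function, x = k*t^a.
x = 1.610 * 10^0.3824 = 3.884 m
Therefore the advance distance x = 3.884 m.


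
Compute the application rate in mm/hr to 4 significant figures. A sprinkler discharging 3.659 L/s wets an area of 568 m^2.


Approach: apply the application rate relation, rate = (Q/A)*3600.
rate = (3.659 / 568) * 3600 = 23.19 mm/hr
Therefore the application rate = 23.19 mm/hr.


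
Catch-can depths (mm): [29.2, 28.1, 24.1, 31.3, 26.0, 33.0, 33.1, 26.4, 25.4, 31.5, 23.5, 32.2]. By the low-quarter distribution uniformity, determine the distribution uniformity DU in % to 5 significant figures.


Approach: apply the low-quarter distribution uniformity, DU = (mean of lowest quarter of readings / overall mean)*100.
sorted lowest 3 of 12: [23.5, 24.1, 25.4] -> mean = 24.33333 mm
overall mean = 28.65000 mm
DU = (24.33333/28.65000)*100 = 84.933 %
Therefore the distribution uniformity DU = 84.933 %.


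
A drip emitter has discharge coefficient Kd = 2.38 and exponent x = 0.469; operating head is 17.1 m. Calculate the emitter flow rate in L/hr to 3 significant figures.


Approach: apply the emitter characteristic equation, q = Kd * h^x.
q = 2.38 * 17.1^0.469 = 9.01 L/hr
Therefore the emitter flow rate = 9.01 L/hr.


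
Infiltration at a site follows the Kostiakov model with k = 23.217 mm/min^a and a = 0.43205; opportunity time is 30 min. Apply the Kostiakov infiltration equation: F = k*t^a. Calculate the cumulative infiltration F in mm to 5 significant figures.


F = 23.217 * 30^0.43205 = 100.92 mm
Therefore the cumulative infiltration F = 100.92 mm.


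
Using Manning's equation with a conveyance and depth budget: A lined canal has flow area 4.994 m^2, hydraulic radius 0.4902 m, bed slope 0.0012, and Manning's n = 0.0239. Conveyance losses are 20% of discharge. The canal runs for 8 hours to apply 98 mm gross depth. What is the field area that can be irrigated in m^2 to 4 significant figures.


Approach: apply Manning's equation with a conveyance and depth budget, Q = (1/n)*A*R^(2/3)*S^(1/2); Q_field = Q*(1-loss); Area = Q_field*t/(d/1000).
Step 1 — canal discharge (Manning's equation):
  Q = (1/0.0239) * 4.994 * 0.4902^(2/3) * 0.0012^(1/2) = 4.50011 m^3/s
Step 2 — delivered flow: Q_field = 4.50011*(1 - 20/100) = 3.60009 m^3/s
Step 3 — volume delivered: V = 3.60009 * 8*3600 = 103683 m^3
Step 4 — area served: A = V / (depth/1000) = 103683 / 0.098 = 1058000 m^2
Therefore the field area that can be irrigated = 1058000 m^2.


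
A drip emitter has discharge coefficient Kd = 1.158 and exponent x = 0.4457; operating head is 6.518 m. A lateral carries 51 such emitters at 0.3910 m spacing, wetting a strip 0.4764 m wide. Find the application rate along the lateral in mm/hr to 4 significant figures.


Approach: apply the emitter equation with a lateral mass balance, q = Kd*h^x; Q = n*q; rate = Q/(n*spacing*width).
Step 1 — single emitter flow (q = Kd*h^x):
  q = 1.158 * 6.518^0.4457 = 2.67030 L/hr
Step 2 — total lateral flow: Q = 51 * 2.67030 = 136.185 L/hr
Step 3 — wetted area: A = 51 * 0.3910 * 0.4764 = 9.49989 m^2
Step 4 — application rate: Q/A = 136.185/9.49989 = 14.34 mm/hr
Therefore the application rate along the lateral = 14.34 mm/hr.


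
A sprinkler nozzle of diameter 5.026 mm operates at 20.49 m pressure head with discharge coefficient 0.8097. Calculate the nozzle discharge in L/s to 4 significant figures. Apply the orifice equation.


Approach: apply the orifice equation, Q = Cd*A*sqrt(2*g*h), A = pi*(d/2)^2.
A = pi*(5.026e-3/2)^2 = 1.98397e-05 m^2
Q = 0.8097 * 1.98397e-05 * sqrt(2*9.81*20.49) * 1000 = 0.3221 L/s
Therefore the nozzle discharge = 0.3221 L/s.


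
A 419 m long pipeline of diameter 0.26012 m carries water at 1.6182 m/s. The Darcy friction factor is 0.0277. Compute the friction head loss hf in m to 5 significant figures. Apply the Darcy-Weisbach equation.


Approach: apply the Darcy-Weisbach equation, hf = f*(L/D)*(v^2/(2g)).
hf = 0.0277 * (419/0.26012) * (1.6182^2 / (2*9.81))
hf = 5.9551 m
Therefore the friction head loss hf = 5.9551 m.


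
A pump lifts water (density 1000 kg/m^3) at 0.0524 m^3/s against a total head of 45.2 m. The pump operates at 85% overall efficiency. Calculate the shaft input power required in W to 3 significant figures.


Approach: apply hydraulic power then efficiency conversion, P = rho*g*Q*H; P_in = P/eta.
Step 1 — hydraulic power (P = rho*g*Q*H):
  P = 1000 * 9.81 * 0.0524 * 45.2 = 23235 W
Step 2 — input power: P_in = P/eta = 23235 / 0.85 = 27300 W
Therefore the shaft input power required = 27300 W.


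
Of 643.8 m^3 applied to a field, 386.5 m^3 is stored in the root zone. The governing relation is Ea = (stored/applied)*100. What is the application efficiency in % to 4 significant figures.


Ea = (386.5/643.8)*100 = 60.03 %
Therefore the application efficiency = 60.03 %.


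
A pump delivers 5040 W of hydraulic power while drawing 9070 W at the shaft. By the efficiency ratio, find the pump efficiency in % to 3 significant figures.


Approach: apply the efficiency ratio, eta = (P_out/P_in)*100.
eta = (5040 / 9070) * 100 = 55.6 %
Therefore the pump efficiency = 55.6 %.


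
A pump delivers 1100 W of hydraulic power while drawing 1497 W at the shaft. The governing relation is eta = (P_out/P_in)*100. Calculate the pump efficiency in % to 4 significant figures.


eta = (1100 / 1497) * 100 = 73.48 %
Therefore the pump efficiency = 73.48 %.


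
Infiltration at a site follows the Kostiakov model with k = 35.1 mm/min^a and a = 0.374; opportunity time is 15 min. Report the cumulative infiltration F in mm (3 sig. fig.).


Approach: apply the Kostiakov infiltration equation, F = k*t^a.
F = 35.1 * 15^0.374 = 96.6 mm
Therefore the cumulative infiltration F = 96.6 mm.


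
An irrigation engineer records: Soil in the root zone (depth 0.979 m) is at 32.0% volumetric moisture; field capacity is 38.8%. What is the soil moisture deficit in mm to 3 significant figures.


Approach: apply the soil moisture deficit relation, SMD = (FC - theta)/100 * depth * 1000.
SMD = (38.8 - 32.0)/100 * 0.979 * 1000 = 66.6 mm
Therefore the soil moisture deficit = 66.6 mm.


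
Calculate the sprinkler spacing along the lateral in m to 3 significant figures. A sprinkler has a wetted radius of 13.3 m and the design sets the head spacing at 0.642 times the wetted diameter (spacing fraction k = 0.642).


Approach: apply the sprinkler spacing rule (spacing as a fraction of wetted diameter), S = k*(2*R).
S = 0.642 * (2 * 13.3) = 17.1 m
Therefore the sprinkler spacing along the lateral = 17.1 m.


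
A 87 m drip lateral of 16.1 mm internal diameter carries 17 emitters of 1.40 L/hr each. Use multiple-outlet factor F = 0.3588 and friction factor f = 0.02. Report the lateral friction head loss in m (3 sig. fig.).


Approach: apply Darcy-Weisbach with the multiple-outlet F-factor, Q = n*q/(3600*1000) m^3/s; v = Q/A; hf = F*f*(L/D)*(v^2/(2g)).
Q = 17*1.40/(3600*1000) = 6.6111e-06 m^3/s
A = pi*(16.1e-3/2)^2 = 2.0358e-04 m^2, so v = Q/A = 0.032474 m/s
hf = 0.3588*0.02*(87/0.0161)*(0.032474^2/(2*9.81)) = 0.00208 m
Therefore the lateral friction head loss = 0.00208 m.


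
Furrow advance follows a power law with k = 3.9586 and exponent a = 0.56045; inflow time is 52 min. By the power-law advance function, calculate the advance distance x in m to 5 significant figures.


Approach: apply the power-law advance function, x = k*t^a.
x = 3.9586 * 52^0.56045 = 36.247 m
Therefore the advance distance x = 36.247 m.


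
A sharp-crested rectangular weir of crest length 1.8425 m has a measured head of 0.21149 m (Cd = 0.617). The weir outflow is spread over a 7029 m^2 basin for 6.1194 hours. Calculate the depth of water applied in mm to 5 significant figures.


Approach: apply the rectangular weir equation with a volume-to-depth conversion, Q = (2/3)*Cd*L*sqrt(2g)*H^1.5; d = Q*t/A * 1000.
Step 1 — weir discharge:
  Q = (2/3)*0.617*1.8425*sqrt(2*9.81)*0.21149^1.5 = 0.3265019 m^3/s
Step 2 — volume: V = 0.3265019 * 6.1194*3600 = 7192.784 m^3
Step 3 — depth: d = V/A * 1000 = 7192.784/7029 * 1000 = 1023.3 mm
Therefore the depth of water applied = 1023.3 mm.


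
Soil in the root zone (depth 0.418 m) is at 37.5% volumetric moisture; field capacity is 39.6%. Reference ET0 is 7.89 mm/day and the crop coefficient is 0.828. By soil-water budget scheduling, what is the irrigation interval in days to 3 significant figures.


Approach: apply soil-water budget scheduling, SMD = (FC-theta)/100*depth*1000; ETc = ET0*Kc; interval = SMD/ETc.
Step 1 — soil moisture deficit:
  SMD = (39.6 - 37.5)/100 * 0.418 * 1000 = 8.7780 mm
Step 2 — daily crop ET (ETc = ET0*Kc):
  ETc = 7.89 * 0.828 = 6.5329 mm/day
Step 3 — irrigation interval (SMD/ETc):
  interval = 8.7780 / 6.5329 = 1.34 days
Therefore the irrigation interval = 1.34 days.


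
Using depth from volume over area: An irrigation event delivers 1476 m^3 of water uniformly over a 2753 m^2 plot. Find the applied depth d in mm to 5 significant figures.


Approach: apply depth from volume over area, d = (V/A)*1000.
d = (1476 / 2753) * 1000 = 536.14 mm
Therefore the applied depth d = 536.14 mm.


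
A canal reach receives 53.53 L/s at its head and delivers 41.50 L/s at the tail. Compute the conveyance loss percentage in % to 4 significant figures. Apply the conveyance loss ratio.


Approach: apply the conveyance loss ratio, loss% = ((Q_head - Q_tail)/Q_head)*100.
loss = ((53.53 - 41.50)/53.53)*100 = 22.47 %
Therefore the conveyance loss percentage = 22.47 %.


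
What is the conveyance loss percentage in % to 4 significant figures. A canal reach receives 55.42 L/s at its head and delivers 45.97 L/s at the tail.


Approach: apply the conveyance loss ratio, loss% = ((Q_head - Q_tail)/Q_head)*100.
loss = ((55.42 - 45.97)/55.42)*100 = 17.05 %
Therefore the conveyance loss percentage = 17.05 %.


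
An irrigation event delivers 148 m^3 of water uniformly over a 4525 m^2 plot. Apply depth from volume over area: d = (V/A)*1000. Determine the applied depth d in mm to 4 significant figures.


d = (148 / 4525) * 1000 = 32.71 mm
Therefore the applied depth d = 32.71 mm.


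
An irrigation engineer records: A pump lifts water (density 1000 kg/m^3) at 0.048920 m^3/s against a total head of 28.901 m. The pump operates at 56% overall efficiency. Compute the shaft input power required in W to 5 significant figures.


Approach: apply hydraulic power then efficiency conversion, P = rho*g*Q*H; P_in = P/eta.
Step 1 — hydraulic power (P = rho*g*Q*H):
  P = 1000 * 9.81 * 0.048920 * 28.901 = 13869.74 W
Step 2 — input power: P_in = P/eta = 13869.74 / 0.56 = 24767 W
Therefore the shaft input power required = 24767 W.


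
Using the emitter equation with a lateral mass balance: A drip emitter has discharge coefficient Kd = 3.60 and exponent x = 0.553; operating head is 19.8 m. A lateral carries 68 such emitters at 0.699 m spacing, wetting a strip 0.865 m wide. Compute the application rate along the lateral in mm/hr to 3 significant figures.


Approach: apply the emitter equation with a lateral mass balance, q = Kd*h^x; Q = n*q; rate = Q/(n*spacing*width).
Step 1 — single emitter flow (q = Kd*h^x):
  q = 3.60 * 19.8^0.553 = 18.765 L/hr
Step 2 — total lateral flow: Q = 68 * 18.765 = 1276.0 L/hr
Step 3 — wetted area: A = 68 * 0.699 * 0.865 = 41.115 m^2
Step 4 — application rate: Q/A = 1276.0/41.115 = 31.0 mm/hr
Therefore the application rate along the lateral = 31.0 mm/hr.


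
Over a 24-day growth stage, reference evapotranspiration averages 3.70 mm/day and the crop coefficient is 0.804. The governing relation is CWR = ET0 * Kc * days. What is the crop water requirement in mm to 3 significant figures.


CWR = 3.70 * 0.804 * 24 = 71.4 mm
Therefore the crop water requirement = 71.4 mm.


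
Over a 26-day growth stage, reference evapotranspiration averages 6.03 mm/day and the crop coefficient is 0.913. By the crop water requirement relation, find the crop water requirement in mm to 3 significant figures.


Approach: apply the crop water requirement relation, CWR = ET0 * Kc * days.
CWR = 6.03 * 0.913 * 26 = 143 mm
Therefore the crop water requirement = 143 mm.


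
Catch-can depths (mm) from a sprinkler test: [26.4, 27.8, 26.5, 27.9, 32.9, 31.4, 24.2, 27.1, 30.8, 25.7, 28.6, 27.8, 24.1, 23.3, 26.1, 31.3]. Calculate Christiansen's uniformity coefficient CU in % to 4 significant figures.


Approach: apply Christiansen's uniformity coefficient, CU = (1 - mean_abs_deviation/mean)*100.
mean = 27.6187 mm
mean |d_i - mean| = 2.19375 mm
CU = (1 - 2.19375/27.6187)*100 = 92.06 %
Therefore Christiansen's uniformity coefficient CU = 92.06 %.


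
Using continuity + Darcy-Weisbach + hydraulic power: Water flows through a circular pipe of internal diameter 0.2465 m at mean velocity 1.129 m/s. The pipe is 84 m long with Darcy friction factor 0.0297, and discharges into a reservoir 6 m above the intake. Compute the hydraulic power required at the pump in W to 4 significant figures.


Approach: apply continuity + Darcy-Weisbach + hydraulic power, Q = A*v; hf = f*(L/D)*(v^2/(2g)); H = static + hf; P = rho*g*Q*H.
Step 1 — flow rate (continuity, Q = A*v):
  A = pi*(0.2465/2)^2 = 0.0477226 m^2
  Q = 0.0477226 * 1.129 = 0.0538788 m^3/s
Step 2 — friction head loss (Darcy-Weisbach):
  hf = 0.0297 * (84/0.2465) * (1.129^2 / (2*9.81))
  hf = 0.657518 m
Step 3 — total head: H = 6 + 0.657518 = 6.65752 m
Step 4 — hydraulic power (P = rho*g*Q*H):
  P = 1000 * 9.81 * 0.0538788 * 6.65752 = 3519 W
Therefore the hydraulic power required at the pump = 3519 W.


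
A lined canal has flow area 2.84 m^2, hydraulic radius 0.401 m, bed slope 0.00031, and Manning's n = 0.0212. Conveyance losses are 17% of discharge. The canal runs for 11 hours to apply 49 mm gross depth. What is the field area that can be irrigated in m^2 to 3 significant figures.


Approach: apply Manning's equation with a conveyance and depth budget, Q = (1/n)*A*R^(2/3)*S^(1/2); Q_field = Q*(1-loss); Area = Q_field*t/(d/1000).
Step 1 — canal discharge (Manning's equation):
  Q = (1/0.0212) * 2.84 * 0.401^(2/3) * 0.00031^(1/2) = 1.2826 m^3/s
Step 2 — delivered flow: Q_field = 1.2826*(1 - 17/100) = 1.0646 m^3/s
Step 3 — volume delivered: V = 1.0646 * 11*3600 = 42157 m^3
Step 4 — area served: A = V / (depth/1000) = 42157 / 0.049 = 860000 m^2
Therefore the field area that can be irrigated = 860000 m^2.


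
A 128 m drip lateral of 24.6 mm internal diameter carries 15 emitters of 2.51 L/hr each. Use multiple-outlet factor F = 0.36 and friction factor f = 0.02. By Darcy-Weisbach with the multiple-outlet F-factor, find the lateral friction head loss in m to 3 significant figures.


Approach: apply Darcy-Weisbach with the multiple-outlet F-factor, Q = n*q/(3600*1000) m^3/s; v = Q/A; hf = F*f*(L/D)*(v^2/(2g)).
Q = 15*2.51/(3600*1000) = 1.0458e-05 m^3/s
A = pi*(24.6e-3/2)^2 = 4.7529e-04 m^2, so v = Q/A = 0.022004 m/s
hf = 0.36*0.02*(128/0.0246)*(0.022004^2/(2*9.81)) = 0.000925 m
Therefore the lateral friction head loss = 0.000925 m.


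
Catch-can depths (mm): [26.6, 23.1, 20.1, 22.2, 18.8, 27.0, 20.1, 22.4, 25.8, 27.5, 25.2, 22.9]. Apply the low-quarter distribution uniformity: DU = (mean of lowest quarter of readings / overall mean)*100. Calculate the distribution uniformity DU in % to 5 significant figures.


sorted lowest 3 of 12: [18.8, 20.1, 20.1] -> mean = 19.66667 mm
overall mean = 23.47500 mm
DU = (19.66667/23.47500)*100 = 83.777 %
Therefore the distribution uniformity DU = 83.777 %.


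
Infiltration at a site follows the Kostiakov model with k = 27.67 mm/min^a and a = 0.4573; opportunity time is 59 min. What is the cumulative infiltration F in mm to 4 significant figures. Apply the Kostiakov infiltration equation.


Approach: apply the Kostiakov infiltration equation, F = k*t^a.
F = 27.67 * 59^0.4573 = 178.6 mm
Therefore the cumulative infiltration F = 178.6 mm.


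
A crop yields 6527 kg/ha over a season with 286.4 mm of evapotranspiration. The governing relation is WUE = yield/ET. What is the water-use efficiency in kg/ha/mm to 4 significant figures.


WUE = 6527 / 286.4 = 22.79 kg/ha/mm
Therefore the water-use efficiency = 22.79 kg/ha/mm.


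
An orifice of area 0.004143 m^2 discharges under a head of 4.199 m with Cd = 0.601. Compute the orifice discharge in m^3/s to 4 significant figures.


Approach: apply the orifice equation, Q = Cd*A*sqrt(2*g*h).
Q = 0.601 * 0.004143 * sqrt(2*9.81*4.199) = 0.02260 m^3/s
Therefore the orifice discharge = 0.02260 m^3/s.


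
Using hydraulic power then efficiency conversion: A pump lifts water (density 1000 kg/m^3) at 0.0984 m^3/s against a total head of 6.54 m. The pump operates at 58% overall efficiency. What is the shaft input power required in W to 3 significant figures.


Approach: apply hydraulic power then efficiency conversion, P = rho*g*Q*H; P_in = P/eta.
Step 1 — hydraulic power (P = rho*g*Q*H):
  P = 1000 * 9.81 * 0.0984 * 6.54 = 6313.1 W
Step 2 — input power: P_in = P/eta = 6313.1 / 0.58 = 10900 W
Therefore the shaft input power required = 10900 W.


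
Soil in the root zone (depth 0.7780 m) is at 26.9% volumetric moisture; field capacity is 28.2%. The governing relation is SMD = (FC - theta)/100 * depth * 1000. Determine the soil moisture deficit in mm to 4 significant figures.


SMD = (28.2 - 26.9)/100 * 0.7780 * 1000 = 10.11 mm
Therefore the soil moisture deficit = 10.11 mm.


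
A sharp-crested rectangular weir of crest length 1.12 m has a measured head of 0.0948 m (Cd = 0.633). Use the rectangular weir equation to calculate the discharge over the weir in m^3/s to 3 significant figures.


Approach: apply the rectangular weir equation, Q = (2/3)*Cd*L*sqrt(2g)*H^1.5.
Q = (2/3)*0.633*1.12*sqrt(2*9.81)*0.0948^1.5 = 0.0611 m^3/s
Therefore the discharge over the weir = 0.0611 m^3/s.


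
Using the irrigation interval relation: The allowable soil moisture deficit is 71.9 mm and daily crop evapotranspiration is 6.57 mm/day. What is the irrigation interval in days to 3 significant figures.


Approach: apply the irrigation interval relation, interval = SMD / ETc.
interval = 71.9 / 6.57 = 10.9 days
Therefore the irrigation interval = 10.9 days.
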